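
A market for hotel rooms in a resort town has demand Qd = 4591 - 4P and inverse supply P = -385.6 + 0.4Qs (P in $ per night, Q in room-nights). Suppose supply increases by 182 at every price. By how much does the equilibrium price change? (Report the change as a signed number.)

ΔP = -28

Solving each curve for Q: Qs = 964 + 2.5P.
Set Qd = Qs: 4591 - 4P = 964 + 2.5P, so 3627 = 6.5P and P* = 558.
Substitute back: Q* = 4591 - 4(558) = 2359.
After the shift, supply is Qs = 1146 + 2.5P.
The new intersection has 3445 = 6.5P, i.e. P = 530, Q = 2471.
ΔP = 530 - 558 = -28.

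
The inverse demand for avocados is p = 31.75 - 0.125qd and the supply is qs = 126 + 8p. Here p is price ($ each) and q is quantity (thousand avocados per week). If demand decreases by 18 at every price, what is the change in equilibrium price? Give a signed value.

Rewriting in direct form: qd = 254 - 8p.
Set qd = qs: 254 - 8p = 126 + 8p, so 128 = 16p and p* = 8.
Plugging p* into demand: q* = 254 - 8(8) = 190.
After the shift, demand is qd = 236 - 8p.
Re-solving, 16p = 110 gives p = 6.875 and q = 181.
Δp = 6.875 - 8 = -1.125.

Δp = -1.125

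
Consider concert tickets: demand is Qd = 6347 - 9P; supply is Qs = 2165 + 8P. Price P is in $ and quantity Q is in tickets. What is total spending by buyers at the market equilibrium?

Total spending by buyers = 1016718

At equilibrium Qd = Qs, so 6347 - 9P = 2165 + 8P; collecting terms, 4182 = 17P and P* = 246.
Then Q* = 6347 - 9(246) = 4133.
Total spending by buyers = P* × Q* = 246 × 4133 = 1016718.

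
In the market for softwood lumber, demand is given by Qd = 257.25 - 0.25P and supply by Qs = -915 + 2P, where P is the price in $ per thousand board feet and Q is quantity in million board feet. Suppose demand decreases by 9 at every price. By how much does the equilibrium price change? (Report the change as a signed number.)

Set Qd = Qs: 257.25 - 0.25P = -915 + 2P, so 1172.25 = 2.25P and P* = 521.
Plugging P* into demand: Q* = 257.25 - 0.25(521) = 127.
After the shift, demand is Qd = 248.25 - 0.25P.
Re-solving, 2.25P = 1163.25 gives P = 517 and Q = 119.
ΔP = 517 - 521 = -4.

ΔP = -4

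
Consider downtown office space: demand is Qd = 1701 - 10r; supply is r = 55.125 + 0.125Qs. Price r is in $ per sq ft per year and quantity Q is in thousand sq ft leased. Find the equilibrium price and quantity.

Rewriting in direct form: Qs = -441 + 8r.
Equating demand and supply, 1701 - 10r = -441 + 8r gives 18r = 2142, so r* = 119.
From the demand curve, Q* = 1701 - 10(119) = 511.

r* = 119, Q* = 511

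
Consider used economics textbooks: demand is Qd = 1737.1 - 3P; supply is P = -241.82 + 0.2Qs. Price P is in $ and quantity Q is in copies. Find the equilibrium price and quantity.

In direct form, Qs = 1209.1 + 5P.
At equilibrium Qd = Qs, so 1737.1 - 3P = 1209.1 + 5P; collecting terms, 528 = 8P and P* = 66.
From the demand curve, Q* = 1737.1 - 3(66) = 1539.1.

P* = 66, Q* = 1539.1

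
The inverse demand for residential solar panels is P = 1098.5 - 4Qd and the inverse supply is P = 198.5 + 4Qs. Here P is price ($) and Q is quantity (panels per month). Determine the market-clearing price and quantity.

In direct form, Qd = 274.625 - 0.25P and Qs = -49.625 + 0.25P.
The market clears where 274.625 - 0.25P = -49.625 + 0.25P. Rearranging, 0.5P = 324.25, hence P* = 648.5.
From the demand curve, Q* = 274.625 - 0.25(648.5) = 112.5.

P* = 648.5, Q* = 112.5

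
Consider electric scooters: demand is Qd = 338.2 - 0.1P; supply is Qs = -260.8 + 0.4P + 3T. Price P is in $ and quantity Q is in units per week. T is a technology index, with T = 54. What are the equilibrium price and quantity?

With T = 54, supply is Qs = -98.8 + 0.4P.
The market clears where 338.2 - 0.1P = -98.8 + 0.4P. Rearranging, 0.5P = 437, hence P* = 874.
From the demand curve, Q* = 338.2 - 0.1(874) = 250.8.

P* = 874, Q* = 250.8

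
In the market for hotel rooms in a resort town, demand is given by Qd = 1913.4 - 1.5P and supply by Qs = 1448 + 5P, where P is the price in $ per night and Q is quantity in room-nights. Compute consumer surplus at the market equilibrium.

Consumer surplus = 1087212

The market clears where 1913.4 - 1.5P = 1448 + 5P. Rearranging, 6.5P = 465.4, hence P* = 71.6.
Then Q* = 1913.4 - 1.5(71.6) = 1806.
Demand choke price (Qd = 0): P = 1913.4/1.5 = 1275.6. Consumer surplus = ½ × (1275.6 - 71.6) × 1806 = 1087212.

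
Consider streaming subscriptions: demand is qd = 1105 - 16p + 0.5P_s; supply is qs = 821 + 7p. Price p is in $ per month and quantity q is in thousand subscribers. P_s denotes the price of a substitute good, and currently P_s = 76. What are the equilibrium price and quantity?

p* = 14, q* = 919

With P_s = 76, demand is qd = 1143 - 16p.
Equating demand and supply, 1143 - 16p = 821 + 7p gives 23p = 322, so p* = 14.
Plugging p* into demand: q* = 1143 - 16(14) = 919.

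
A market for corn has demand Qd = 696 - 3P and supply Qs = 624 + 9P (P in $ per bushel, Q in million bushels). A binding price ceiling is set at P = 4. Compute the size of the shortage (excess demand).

Shortage = 24

With P fixed at 4, quantity demanded is 684 and quantity supplied is 660.
Shortage = Qd - Qs = 684 - 660 = 24.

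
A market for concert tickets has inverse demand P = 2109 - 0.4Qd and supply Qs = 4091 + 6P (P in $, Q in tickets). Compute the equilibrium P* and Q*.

P* = 139, Q* = 4925

In direct form, Qd = 5272.5 - 2.5P.
At equilibrium Qd = Qs, so 5272.5 - 2.5P = 4091 + 6P; collecting terms, 1181.5 = 8.5P and P* = 139.
From the demand curve, Q* = 5272.5 - 2.5(139) = 4925.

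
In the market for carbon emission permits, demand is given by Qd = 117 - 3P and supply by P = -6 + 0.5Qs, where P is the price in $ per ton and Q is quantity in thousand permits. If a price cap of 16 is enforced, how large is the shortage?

Rewriting in direct form: Qs = 12 + 2P.
With P fixed at 16, quantity demanded is 69 and quantity supplied is 44.
Shortage = Qd - Qs = 69 - 44 = 25.

Shortage = 25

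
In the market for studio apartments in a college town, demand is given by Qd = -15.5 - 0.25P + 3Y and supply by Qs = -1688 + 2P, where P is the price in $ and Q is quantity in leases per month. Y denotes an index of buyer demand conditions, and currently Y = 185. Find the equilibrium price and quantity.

With Y = 185, demand is Qd = 539.5 - 0.25P.
The market clears where 539.5 - 0.25P = -1688 + 2P. Rearranging, 2.25P = 2227.5, hence P* = 990.
Plugging P* into demand: Q* = 539.5 - 0.25(990) = 292.

P* = 990, Q* = 292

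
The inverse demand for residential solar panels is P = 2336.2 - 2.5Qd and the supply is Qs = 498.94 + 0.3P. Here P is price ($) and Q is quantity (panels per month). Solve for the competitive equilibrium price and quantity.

P* = 622.2, Q* = 685.6

Inverting to quantity form: Qd = 934.48 - 0.4P.
The market clears where 934.48 - 0.4P = 498.94 + 0.3P. Rearranging, 0.7P = 435.54, hence P* = 622.2.
Plugging P* into demand: Q* = 934.48 - 0.4(622.2) = 685.6.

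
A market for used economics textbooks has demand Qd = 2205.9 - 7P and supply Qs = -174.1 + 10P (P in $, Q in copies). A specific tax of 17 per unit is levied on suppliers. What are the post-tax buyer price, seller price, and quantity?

Suppliers keep P_s = P_b - 17 per unit, so supply in terms of the buyer price is Qs = -344.1 + 10P_b.
Equate demand and the shifted supply: 2205.9 - 7P_b = -344.1 + 10P_b, giving 17P_b = 2550, so P_b = 150.
Then P_s = 150 - 17 = 133 and Q = 2205.9 - 7(150) = 1155.9.

P_b = 150, P_s = 133, Q = 1155.9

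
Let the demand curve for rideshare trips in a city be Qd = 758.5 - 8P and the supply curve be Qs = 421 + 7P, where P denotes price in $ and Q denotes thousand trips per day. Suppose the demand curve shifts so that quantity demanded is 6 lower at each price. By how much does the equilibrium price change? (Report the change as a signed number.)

The market clears where 758.5 - 8P = 421 + 7P. Rearranging, 15P = 337.5, hence P* = 22.5.
From the demand curve, Q* = 758.5 - 8(22.5) = 578.5.
After the shift, demand is Qd = 752.5 - 8P.
New equilibrium: 331.5 = 15P, so P = 22.1 and Q = 575.7.
ΔP = 22.1 - 22.5 = -0.4.

ΔP = -0.4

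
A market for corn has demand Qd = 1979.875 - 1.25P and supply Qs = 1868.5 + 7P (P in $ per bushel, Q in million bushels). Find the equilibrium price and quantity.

P* = 13.5, Q* = 1963

The market clears where 1979.875 - 1.25P = 1868.5 + 7P. Rearranging, 8.25P = 111.375, hence P* = 13.5.
Substitute back: Q* = 1979.875 - 1.25(13.5) = 1963.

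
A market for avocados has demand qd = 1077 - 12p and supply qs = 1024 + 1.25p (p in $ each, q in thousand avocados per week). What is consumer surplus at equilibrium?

Equating demand and supply, 1077 - 12p = 1024 + 1.25p gives 13.25p = 53, so p* = 4.
Then q* = 1077 - 12(4) = 1029.
Demand choke price (qd = 0): p = 1077/12 = 89.75. Consumer surplus = ½ × (89.75 - 4) × 1029 = 44118.375.

Consumer surplus = 44118.375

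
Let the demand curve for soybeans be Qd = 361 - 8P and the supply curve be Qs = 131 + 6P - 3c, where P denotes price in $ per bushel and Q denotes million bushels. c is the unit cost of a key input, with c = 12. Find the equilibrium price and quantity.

With c = 12, supply is Qs = 95 + 6P.
The market clears where 361 - 8P = 95 + 6P. Rearranging, 14P = 266, hence P* = 19.
Then Q* = 361 - 8(19) = 209.

P* = 19, Q* = 209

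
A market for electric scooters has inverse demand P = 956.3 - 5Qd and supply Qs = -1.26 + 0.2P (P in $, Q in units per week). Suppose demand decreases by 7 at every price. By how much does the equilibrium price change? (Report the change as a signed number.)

In direct form, Qd = 191.26 - 0.2P.
Set Qd = Qs: 191.26 - 0.2P = -1.26 + 0.2P, so 192.52 = 0.4P and P* = 481.3.
From the demand curve, Q* = 191.26 - 0.2(481.3) = 95.
After the shift, demand is Qd = 184.26 - 0.2P.
New equilibrium: 185.52 = 0.4P, so P = 463.8 and Q = 91.5.
ΔP = 463.8 - 481.3 = -17.5.

ΔP = -17.5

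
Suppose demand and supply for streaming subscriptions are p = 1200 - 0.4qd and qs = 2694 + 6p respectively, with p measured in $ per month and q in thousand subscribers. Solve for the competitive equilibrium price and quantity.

p* = 36, q* = 2910

Inverting to quantity form: qd = 3000 - 2.5p.
Equating demand and supply, 3000 - 2.5p = 2694 + 6p gives 8.5p = 306, so p* = 36.
Plugging p* into demand: q* = 3000 - 2.5(36) = 2910.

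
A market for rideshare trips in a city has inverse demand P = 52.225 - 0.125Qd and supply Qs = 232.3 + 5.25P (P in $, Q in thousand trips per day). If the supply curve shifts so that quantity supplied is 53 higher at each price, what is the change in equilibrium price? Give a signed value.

ΔP = -4

In direct form, Qd = 417.8 - 8P.
Equating demand and supply, 417.8 - 8P = 232.3 + 5.25P gives 13.25P = 185.5, so P* = 14.
From the demand curve, Q* = 417.8 - 8(14) = 305.8.
After the shift, supply is Qs = 285.3 + 5.25P.
The new intersection has 132.5 = 13.25P, i.e. P = 10, Q = 337.8.
ΔP = 10 - 14 = -4.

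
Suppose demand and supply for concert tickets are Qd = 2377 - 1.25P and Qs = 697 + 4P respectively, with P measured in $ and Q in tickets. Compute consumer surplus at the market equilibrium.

Consumer surplus = 1563411.6

Equating demand and supply, 2377 - 1.25P = 697 + 4P gives 5.25P = 1680, so P* = 320.
From the demand curve, Q* = 2377 - 1.25(320) = 1977.
Demand choke price (Qd = 0): P = 2377/1.25 = 1901.6. Consumer surplus = ½ × (1901.6 - 320) × 1977 = 1563411.6.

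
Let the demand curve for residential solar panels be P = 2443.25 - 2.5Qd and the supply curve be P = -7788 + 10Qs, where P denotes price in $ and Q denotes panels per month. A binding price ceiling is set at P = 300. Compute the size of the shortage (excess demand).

Shortage = 48.5

In direct form, Qd = 977.3 - 0.4P and Qs = 778.8 + 0.1P.
Evaluating both curves at the ceiling price 300 gives Qd = 857.3, Qs = 808.8.
Shortage = Qd - Qs = 857.3 - 808.8 = 48.5.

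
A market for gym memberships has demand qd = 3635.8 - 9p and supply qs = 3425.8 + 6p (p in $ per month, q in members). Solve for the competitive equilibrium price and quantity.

Equating demand and supply, 3635.8 - 9p = 3425.8 + 6p gives 15p = 210, so p* = 14.
Substitute back: q* = 3635.8 - 9(14) = 3509.8.

p* = 14, q* = 3509.8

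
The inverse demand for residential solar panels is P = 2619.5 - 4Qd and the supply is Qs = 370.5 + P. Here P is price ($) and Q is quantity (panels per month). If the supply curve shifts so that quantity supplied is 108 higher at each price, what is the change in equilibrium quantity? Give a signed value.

ΔQ = 21.6

In direct form, Qd = 654.875 - 0.25P.
Set Qd = Qs: 654.875 - 0.25P = 370.5 + P, so 284.375 = 1.25P and P* = 227.5.
From the demand curve, Q* = 654.875 - 0.25(227.5) = 598.
After the shift, supply is Qs = 478.5 + P.
The new intersection has 176.375 = 1.25P, i.e. P = 141.1, Q = 619.6.
ΔQ = 619.6 - 598 = 21.6.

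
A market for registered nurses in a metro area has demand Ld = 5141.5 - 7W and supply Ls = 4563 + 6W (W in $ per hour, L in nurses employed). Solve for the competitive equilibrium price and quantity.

Equating demand and supply, 5141.5 - 7W = 4563 + 6W gives 13W = 578.5, so W* = 44.5.
Substitute back: L* = 5141.5 - 7(44.5) = 4830.

W* = 44.5, L* = 4830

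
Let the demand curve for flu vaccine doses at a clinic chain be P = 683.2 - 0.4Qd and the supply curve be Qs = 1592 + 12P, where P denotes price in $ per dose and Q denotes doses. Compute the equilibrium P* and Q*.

Rewriting in direct form: Qd = 1708 - 2.5P.
Equating demand and supply, 1708 - 2.5P = 1592 + 12P gives 14.5P = 116, so P* = 8.
From the demand curve, Q* = 1708 - 2.5(8) = 1688.

P* = 8, Q* = 1688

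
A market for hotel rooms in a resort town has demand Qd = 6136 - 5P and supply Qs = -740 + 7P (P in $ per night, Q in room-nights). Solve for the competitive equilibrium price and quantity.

Set Qd = Qs: 6136 - 5P = -740 + 7P, so 6876 = 12P and P* = 573.
Plugging P* into demand: Q* = 6136 - 5(573) = 3271.

P* = 573, Q* = 3271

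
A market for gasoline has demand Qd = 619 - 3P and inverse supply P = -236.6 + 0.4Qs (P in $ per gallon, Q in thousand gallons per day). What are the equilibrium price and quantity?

Inverting to quantity form: Qs = 591.5 + 2.5P.
Equating demand and supply, 619 - 3P = 591.5 + 2.5P gives 5.5P = 27.5, so P* = 5.
Substitute back: Q* = 619 - 3(5) = 604.

P* = 5, Q* = 604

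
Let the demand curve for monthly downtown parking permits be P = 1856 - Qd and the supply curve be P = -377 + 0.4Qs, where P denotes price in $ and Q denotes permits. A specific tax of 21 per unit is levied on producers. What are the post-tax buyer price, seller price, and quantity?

P_b = 276, P_s = 255, Q = 1580

Inverting to quantity form: Qd = 1856 - P and Qs = 942.5 + 2.5P.
With a tax of 21 on producers, they supply based on the net price P_s = P_b - 21, so Qs = 890 + 2.5P_b.
Market clearing requires 1856 - P_b = 890 + 2.5P_b; hence 966 = 3.5P_b and P_b = 276.
Then P_s = 276 - 21 = 255 and Q = 1856 - 276 = 1580.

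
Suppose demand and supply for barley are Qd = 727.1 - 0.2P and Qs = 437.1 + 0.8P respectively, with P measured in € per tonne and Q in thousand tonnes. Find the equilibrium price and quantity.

P* = 290, Q* = 669.1

Equating demand and supply, 727.1 - 0.2P = 437.1 + 0.8P gives P = 290, so P* = 290.
From the demand curve, Q* = 727.1 - 0.2(290) = 669.1.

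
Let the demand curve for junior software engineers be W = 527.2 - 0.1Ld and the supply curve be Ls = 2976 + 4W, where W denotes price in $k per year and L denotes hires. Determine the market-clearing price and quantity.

W* = 164, L* = 3632

Solving each curve for L: Ld = 5272 - 10W.
Set Ld = Ls: 5272 - 10W = 2976 + 4W, so 2296 = 14W and W* = 164.
Then L* = 5272 - 10(164) = 3632.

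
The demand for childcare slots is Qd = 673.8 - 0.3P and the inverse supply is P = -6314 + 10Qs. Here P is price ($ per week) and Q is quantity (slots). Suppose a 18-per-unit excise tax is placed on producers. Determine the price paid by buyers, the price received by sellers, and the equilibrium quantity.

P_b = 110.5, P_s = 92.5, Q = 640.65

In direct form, Qs = 631.4 + 0.1P.
The tax drives a wedge P_b - P_s = 18. Substituting P_s = P_b - 18 into supply: Qs = 629.6 + 0.1P_b.
Set Qd = Qs: 673.8 - 0.3P_b = 629.6 + 0.1P_b, so 44.2 = 0.4P_b and P_b = 110.5.
So P_s = 92.5 and the quantity traded is Q = 673.8 - 0.3(110.5) = 640.65.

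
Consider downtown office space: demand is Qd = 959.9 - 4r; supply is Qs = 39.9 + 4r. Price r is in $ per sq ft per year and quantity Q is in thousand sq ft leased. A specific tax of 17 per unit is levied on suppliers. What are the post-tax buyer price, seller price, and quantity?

r_b = 123.5, r_s = 106.5, Q = 465.9

With a tax of 17 on suppliers, they supply based on the net price r_s = r_b - 17, so Qs = -28.1 + 4r_b.
Set Qd = Qs: 959.9 - 4r_b = -28.1 + 4r_b, so 988 = 8r_b and r_b = 123.5.
So r_s = 106.5 and the quantity traded is Q = 959.9 - 4(123.5) = 465.9.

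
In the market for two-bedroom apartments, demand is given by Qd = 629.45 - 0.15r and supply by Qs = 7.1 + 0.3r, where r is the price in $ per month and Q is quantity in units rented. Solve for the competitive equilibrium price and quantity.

r* = 1383, Q* = 422

At equilibrium Qd = Qs, so 629.45 - 0.15r = 7.1 + 0.3r; collecting terms, 622.35 = 0.45r and r* = 1383.
From the demand curve, Q* = 629.45 - 0.15(1383) = 422.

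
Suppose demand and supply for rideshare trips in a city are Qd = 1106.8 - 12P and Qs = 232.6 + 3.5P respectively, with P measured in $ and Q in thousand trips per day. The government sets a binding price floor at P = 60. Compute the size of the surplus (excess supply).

Surplus = 55.8

At P = 60: Qd = 386.8 and Qs = 442.6.
Surplus = Qs - Qd = 442.6 - 386.8 = 55.8.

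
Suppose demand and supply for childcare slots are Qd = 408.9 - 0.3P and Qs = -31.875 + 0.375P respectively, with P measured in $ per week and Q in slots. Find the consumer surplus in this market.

Equating demand and supply, 408.9 - 0.3P = -31.875 + 0.375P gives 0.675P = 440.775, so P* = 653.
Plugging P* into demand: Q* = 408.9 - 0.3(653) = 213.
Demand choke price (Qd = 0): P = 408.9/0.3 = 1363. Consumer surplus = ½ × (1363 - 653) × 213 = 75615.

Consumer surplus = 75615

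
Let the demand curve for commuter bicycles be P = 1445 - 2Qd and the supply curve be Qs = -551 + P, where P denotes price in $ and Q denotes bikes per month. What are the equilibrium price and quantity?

Solving each curve for Q: Qd = 722.5 - 0.5P.
The market clears where 722.5 - 0.5P = -551 + P. Rearranging, 1.5P = 1273.5, hence P* = 849.
Then Q* = 722.5 - 0.5(849) = 298.

P* = 849, Q* = 298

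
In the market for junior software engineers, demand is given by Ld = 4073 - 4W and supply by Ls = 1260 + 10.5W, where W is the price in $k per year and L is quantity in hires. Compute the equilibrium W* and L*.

W* = 194, L* = 3297

At equilibrium Ld = Ls, so 4073 - 4W = 1260 + 10.5W; collecting terms, 2813 = 14.5W and W* = 194.
From the demand curve, L* = 4073 - 4(194) = 3297.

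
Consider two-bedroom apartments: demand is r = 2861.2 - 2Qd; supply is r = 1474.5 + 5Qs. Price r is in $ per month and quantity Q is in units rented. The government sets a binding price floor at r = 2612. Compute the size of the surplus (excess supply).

Surplus = 102.9

Solving each curve for Q: Qd = 1430.6 - 0.5r and Qs = -294.9 + 0.2r.
Evaluating both curves at the floor price 2612 gives Qd = 124.6, Qs = 227.5.
Surplus = Qs - Qd = 227.5 - 124.6 = 102.9.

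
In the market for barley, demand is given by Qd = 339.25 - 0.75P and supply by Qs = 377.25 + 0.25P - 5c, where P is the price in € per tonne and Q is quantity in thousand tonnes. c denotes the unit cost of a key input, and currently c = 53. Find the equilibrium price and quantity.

With c = 53, supply is Qs = 112.25 + 0.25P.
Set Qd = Qs: 339.25 - 0.75P = 112.25 + 0.25P, so 227 = P and P* = 227.
Then Q* = 339.25 - 0.75(227) = 169.

P* = 227, Q* = 169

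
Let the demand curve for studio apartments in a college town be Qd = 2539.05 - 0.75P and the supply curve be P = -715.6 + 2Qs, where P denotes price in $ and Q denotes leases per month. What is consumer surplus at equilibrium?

Inverting to quantity form: Qs = 357.8 + 0.5P.
Set Qd = Qs: 2539.05 - 0.75P = 357.8 + 0.5P, so 2181.25 = 1.25P and P* = 1745.
Then Q* = 2539.05 - 0.75(1745) = 1230.3.
Demand choke price (Qd = 0): P = 2539.05/0.75 = 3385.4. Consumer surplus = ½ × (3385.4 - 1745) × 1230.3 = 1009092.06.

Consumer surplus = 1009092.06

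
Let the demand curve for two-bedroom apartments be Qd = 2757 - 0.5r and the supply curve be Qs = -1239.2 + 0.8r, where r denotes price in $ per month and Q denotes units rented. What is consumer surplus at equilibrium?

Consumer surplus = 1488400

At equilibrium Qd = Qs, so 2757 - 0.5r = -1239.2 + 0.8r; collecting terms, 3996.2 = 1.3r and r* = 3074.
Then Q* = 2757 - 0.5(3074) = 1220.
Demand choke price (Qd = 0): r = 2757/0.5 = 5514. Consumer surplus = ½ × (5514 - 3074) × 1220 = 1488400.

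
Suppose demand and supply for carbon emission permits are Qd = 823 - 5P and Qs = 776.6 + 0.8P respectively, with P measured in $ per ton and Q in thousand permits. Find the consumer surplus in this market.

Consumer surplus = 61308.9

At equilibrium Qd = Qs, so 823 - 5P = 776.6 + 0.8P; collecting terms, 46.4 = 5.8P and P* = 8.
Plugging P* into demand: Q* = 823 - 5(8) = 783.
Demand choke price (Qd = 0): P = 823/5 = 164.6. Consumer surplus = ½ × (164.6 - 8) × 783 = 61308.9.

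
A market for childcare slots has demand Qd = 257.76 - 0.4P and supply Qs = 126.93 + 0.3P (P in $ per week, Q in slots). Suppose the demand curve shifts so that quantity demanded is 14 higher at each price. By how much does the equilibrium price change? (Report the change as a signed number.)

ΔP = 20

The market clears where 257.76 - 0.4P = 126.93 + 0.3P. Rearranging, 0.7P = 130.83, hence P* = 186.9.
Plugging P* into demand: Q* = 257.76 - 0.4(186.9) = 183.
After the shift, demand is Qd = 271.76 - 0.4P.
The new intersection has 144.83 = 0.7P, i.e. P = 206.9, Q = 189.
ΔP = 206.9 - 186.9 = 20.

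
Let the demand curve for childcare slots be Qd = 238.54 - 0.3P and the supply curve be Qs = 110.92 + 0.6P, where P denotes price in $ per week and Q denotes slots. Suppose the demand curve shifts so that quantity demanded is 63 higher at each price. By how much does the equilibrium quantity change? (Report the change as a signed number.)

ΔQ = 42

At equilibrium Qd = Qs, so 238.54 - 0.3P = 110.92 + 0.6P; collecting terms, 127.62 = 0.9P and P* = 141.8.
Substitute back: Q* = 238.54 - 0.3(141.8) = 196.
After the shift, demand is Qd = 301.54 - 0.3P.
New equilibrium: 190.62 = 0.9P, so P = 211.8 and Q = 238.
ΔQ = 238 - 196 = 42.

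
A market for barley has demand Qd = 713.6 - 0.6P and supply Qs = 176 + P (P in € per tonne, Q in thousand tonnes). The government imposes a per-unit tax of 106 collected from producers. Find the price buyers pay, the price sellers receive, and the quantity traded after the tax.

P_b = 402.25, P_s = 296.25, Q = 472.25

The tax drives a wedge P_b - P_s = 106. Substituting P_s = P_b - 106 into supply: Qs = 70 + P_b.
Equate demand and the shifted supply: 713.6 - 0.6P_b = 70 + P_b, giving 1.6P_b = 643.6, so P_b = 402.25.
So P_s = 296.25 and the quantity traded is Q = 713.6 - 0.6(402.25) = 472.25.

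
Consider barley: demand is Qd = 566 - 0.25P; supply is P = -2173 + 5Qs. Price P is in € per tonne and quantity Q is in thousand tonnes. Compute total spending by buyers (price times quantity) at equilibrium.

In direct form, Qs = 434.6 + 0.2P.
At equilibrium Qd = Qs, so 566 - 0.25P = 434.6 + 0.2P; collecting terms, 131.4 = 0.45P and P* = 292.
Substitute back: Q* = 566 - 0.25(292) = 493.
Total spending by buyers = P* × Q* = 292 × 493 = 143956.

Total spending by buyers = 143956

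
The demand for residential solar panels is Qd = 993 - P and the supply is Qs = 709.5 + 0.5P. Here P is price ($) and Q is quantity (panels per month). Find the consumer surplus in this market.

Equating demand and supply, 993 - P = 709.5 + 0.5P gives 1.5P = 283.5, so P* = 189.
Plugging P* into demand: Q* = 993 - 189 = 804.
Demand choke price (Qd = 0): P = 993. Consumer surplus = ½ × (993 - 189) × 804 = 323208.

Consumer surplus = 323208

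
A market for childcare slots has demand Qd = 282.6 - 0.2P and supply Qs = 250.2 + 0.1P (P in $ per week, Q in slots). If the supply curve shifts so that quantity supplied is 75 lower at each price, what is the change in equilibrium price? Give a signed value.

ΔP = 250

Equating demand and supply, 282.6 - 0.2P = 250.2 + 0.1P gives 0.3P = 32.4, so P* = 108.
Then Q* = 282.6 - 0.2(108) = 261.
After the shift, supply is Qs = 175.2 + 0.1P.
Re-solving, 0.3P = 107.4 gives P = 358 and Q = 211.
ΔP = 358 - 108 = 250.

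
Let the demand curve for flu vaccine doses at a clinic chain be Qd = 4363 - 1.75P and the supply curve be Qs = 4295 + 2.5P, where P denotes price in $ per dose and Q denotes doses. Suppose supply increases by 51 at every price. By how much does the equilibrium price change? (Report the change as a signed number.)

The market clears where 4363 - 1.75P = 4295 + 2.5P. Rearranging, 4.25P = 68, hence P* = 16.
Then Q* = 4363 - 1.75(16) = 4335.
After the shift, supply is Qs = 4346 + 2.5P.
New equilibrium: 17 = 4.25P, so P = 4 and Q = 4356.
ΔP = 4 - 16 = -12.

ΔP = -12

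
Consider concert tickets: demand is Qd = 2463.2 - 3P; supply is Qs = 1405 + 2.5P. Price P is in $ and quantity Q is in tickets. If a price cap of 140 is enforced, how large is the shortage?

With P fixed at 140, quantity demanded is 2043.2 and quantity supplied is 1755.
Shortage = Qd - Qs = 2043.2 - 1755 = 288.2.

Shortage = 288.2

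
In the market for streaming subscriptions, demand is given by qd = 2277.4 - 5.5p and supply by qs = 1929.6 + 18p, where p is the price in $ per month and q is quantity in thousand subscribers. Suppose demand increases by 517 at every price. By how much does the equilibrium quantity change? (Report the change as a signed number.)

Δq = 396

The market clears where 2277.4 - 5.5p = 1929.6 + 18p. Rearranging, 23.5p = 347.8, hence p* = 14.8.
Plugging p* into demand: q* = 2277.4 - 5.5(14.8) = 2196.
After the shift, demand is qd = 2794.4 - 5.5p.
New equilibrium: 864.8 = 23.5p, so p = 36.8 and q = 2592.
Δq = 2592 - 2196 = 396.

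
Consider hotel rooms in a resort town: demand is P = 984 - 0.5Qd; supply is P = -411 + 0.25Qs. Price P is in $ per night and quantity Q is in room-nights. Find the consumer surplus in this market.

In direct form, Qd = 1968 - 2P and Qs = 1644 + 4P.
The market clears where 1968 - 2P = 1644 + 4P. Rearranging, 6P = 324, hence P* = 54.
Plugging P* into demand: Q* = 1968 - 2(54) = 1860.
Demand choke price (Qd = 0): P = 1968/2 = 984. Consumer surplus = ½ × (984 - 54) × 1860 = 864900.

Consumer surplus = 864900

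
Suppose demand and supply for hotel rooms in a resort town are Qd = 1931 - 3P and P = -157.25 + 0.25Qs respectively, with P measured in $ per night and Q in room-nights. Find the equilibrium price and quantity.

Inverting to quantity form: Qs = 629 + 4P.
The market clears where 1931 - 3P = 629 + 4P. Rearranging, 7P = 1302, hence P* = 186.
Plugging P* into demand: Q* = 1931 - 3(186) = 1373.

P* = 186, Q* = 1373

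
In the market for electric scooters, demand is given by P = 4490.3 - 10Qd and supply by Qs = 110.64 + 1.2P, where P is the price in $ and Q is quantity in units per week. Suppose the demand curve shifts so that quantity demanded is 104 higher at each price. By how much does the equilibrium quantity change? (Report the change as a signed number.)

Inverting to quantity form: Qd = 449.03 - 0.1P.
Set Qd = Qs: 449.03 - 0.1P = 110.64 + 1.2P, so 338.39 = 1.3P and P* = 260.3.
Plugging P* into demand: Q* = 449.03 - 0.1(260.3) = 423.
After the shift, demand is Qd = 553.03 - 0.1P.
Re-solving, 1.3P = 442.39 gives P = 340.3 and Q = 519.
ΔQ = 519 - 423 = 96.

ΔQ = 96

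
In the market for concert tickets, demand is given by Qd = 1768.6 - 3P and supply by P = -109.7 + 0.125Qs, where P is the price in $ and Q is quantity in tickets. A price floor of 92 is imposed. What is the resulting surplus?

Surplus = 121

Rewriting in direct form: Qs = 877.6 + 8P.
Evaluating both curves at the floor price 92 gives Qd = 1492.6, Qs = 1613.6.
Surplus = Qs - Qd = 1613.6 - 1492.6 = 121.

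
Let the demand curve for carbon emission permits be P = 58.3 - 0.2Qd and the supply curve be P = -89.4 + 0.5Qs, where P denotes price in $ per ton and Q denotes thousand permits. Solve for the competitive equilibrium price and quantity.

Rewriting in direct form: Qd = 291.5 - 5P and Qs = 178.8 + 2P.
At equilibrium Qd = Qs, so 291.5 - 5P = 178.8 + 2P; collecting terms, 112.7 = 7P and P* = 16.1.
Then Q* = 291.5 - 5(16.1) = 211.

P* = 16.1, Q* = 211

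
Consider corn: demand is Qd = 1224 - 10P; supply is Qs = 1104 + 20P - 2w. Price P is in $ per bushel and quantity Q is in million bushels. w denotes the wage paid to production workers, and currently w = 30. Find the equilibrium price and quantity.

With w = 30, supply is Qs = 1044 + 20P.
At equilibrium Qd = Qs, so 1224 - 10P = 1044 + 20P; collecting terms, 180 = 30P and P* = 6.
Plugging P* into demand: Q* = 1224 - 10(6) = 1164.

P* = 6, Q* = 1164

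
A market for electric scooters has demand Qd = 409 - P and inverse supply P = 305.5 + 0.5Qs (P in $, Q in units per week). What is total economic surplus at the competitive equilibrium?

Total surplus = 3570.75

Inverting to quantity form: Qs = -611 + 2P.
Equating demand and supply, 409 - P = -611 + 2P gives 3P = 1020, so P* = 340.
Then Q* = 409 - 340 = 69.
Demand choke price = 409; supply choke price = 305.5. CS = ½(409 - 340)(69) = 2380.5; PS = ½(340 - 305.5)(69) = 1190.25. Total surplus = 3570.75.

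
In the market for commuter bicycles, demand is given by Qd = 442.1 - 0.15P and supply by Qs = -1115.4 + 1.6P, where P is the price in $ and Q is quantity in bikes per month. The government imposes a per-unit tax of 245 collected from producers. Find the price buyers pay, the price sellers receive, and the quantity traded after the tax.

With a tax of 245 on producers, they supply based on the net price P_s = P_b - 245, so Qs = -1507.4 + 1.6P_b.
Set Qd = Qs: 442.1 - 0.15P_b = -1507.4 + 1.6P_b, so 1949.5 = 1.75P_b and P_b = 1114.
So P_s = 869 and the quantity traded is Q = 442.1 - 0.15(1114) = 275.

P_b = 1114, P_s = 869, Q = 275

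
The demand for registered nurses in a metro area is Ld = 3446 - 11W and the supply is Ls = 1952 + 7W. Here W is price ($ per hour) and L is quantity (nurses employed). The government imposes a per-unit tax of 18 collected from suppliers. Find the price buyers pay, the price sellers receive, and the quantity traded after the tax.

W_b = 90, W_s = 72, L = 2456

Suppliers keep W_s = W_b - 18 per unit, so supply in terms of the buyer price is Ls = 1826 + 7W_b.
Equate demand and the shifted supply: 3446 - 11W_b = 1826 + 7W_b, giving 18W_b = 1620, so W_b = 90.
So W_s = 72 and the quantity traded is L = 3446 - 11(90) = 2456.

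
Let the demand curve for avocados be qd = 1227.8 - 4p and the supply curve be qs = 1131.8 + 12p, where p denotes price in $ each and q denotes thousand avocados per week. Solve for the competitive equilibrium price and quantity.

p* = 6, q* = 1203.8

Set qd = qs: 1227.8 - 4p = 1131.8 + 12p, so 96 = 16p and p* = 6.
Plugging p* into demand: q* = 1227.8 - 4(6) = 1203.8.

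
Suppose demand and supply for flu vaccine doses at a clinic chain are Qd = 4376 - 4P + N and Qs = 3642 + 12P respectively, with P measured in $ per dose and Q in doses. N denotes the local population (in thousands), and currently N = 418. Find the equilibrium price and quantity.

With N = 418, demand is Qd = 4794 - 4P.
Equating demand and supply, 4794 - 4P = 3642 + 12P gives 16P = 1152, so P* = 72.
Plugging P* into demand: Q* = 4794 - 4(72) = 4506.

P* = 72, Q* = 4506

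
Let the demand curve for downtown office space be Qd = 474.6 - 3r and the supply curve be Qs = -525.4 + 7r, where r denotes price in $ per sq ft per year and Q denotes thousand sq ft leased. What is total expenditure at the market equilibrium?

At equilibrium Qd = Qs, so 474.6 - 3r = -525.4 + 7r; collecting terms, 1000 = 10r and r* = 100.
Then Q* = 474.6 - 3(100) = 174.6.
Total expenditure = r* × Q* = 100 × 174.6 = 17460.

Total expenditure = 17460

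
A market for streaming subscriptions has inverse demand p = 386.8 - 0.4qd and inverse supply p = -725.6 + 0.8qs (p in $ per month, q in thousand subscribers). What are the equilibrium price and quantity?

p* = 16, q* = 927

In direct form, qd = 967 - 2.5p and qs = 907 + 1.25p.
The market clears where 967 - 2.5p = 907 + 1.25p. Rearranging, 3.75p = 60, hence p* = 16.
Plugging p* into demand: q* = 967 - 2.5(16) = 927.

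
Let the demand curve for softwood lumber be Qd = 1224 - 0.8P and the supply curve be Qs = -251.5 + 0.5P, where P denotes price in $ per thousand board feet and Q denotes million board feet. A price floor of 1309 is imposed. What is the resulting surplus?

At P = 1309: Qd = 176.8 and Qs = 403.
Surplus = Qs - Qd = 403 - 176.8 = 226.2.

Surplus = 226.2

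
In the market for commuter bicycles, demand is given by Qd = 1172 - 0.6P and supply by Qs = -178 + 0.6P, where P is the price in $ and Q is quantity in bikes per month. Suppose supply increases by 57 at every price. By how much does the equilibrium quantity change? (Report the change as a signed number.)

ΔQ = 28.5

The market clears where 1172 - 0.6P = -178 + 0.6P. Rearranging, 1.2P = 1350, hence P* = 1125.
Substitute back: Q* = 1172 - 0.6(1125) = 497.
After the shift, supply is Qs = -121 + 0.6P.
The new intersection has 1293 = 1.2P, i.e. P = 1077.5, Q = 525.5.
ΔQ = 525.5 - 497 = 28.5.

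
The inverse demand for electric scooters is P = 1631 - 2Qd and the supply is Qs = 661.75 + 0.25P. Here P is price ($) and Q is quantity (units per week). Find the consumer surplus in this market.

In direct form, Qd = 815.5 - 0.5P.
Equating demand and supply, 815.5 - 0.5P = 661.75 + 0.25P gives 0.75P = 153.75, so P* = 205.
Then Q* = 815.5 - 0.5(205) = 713.
Demand choke price (Qd = 0): P = 815.5/0.5 = 1631. Consumer surplus = ½ × (1631 - 205) × 713 = 508369.

Consumer surplus = 508369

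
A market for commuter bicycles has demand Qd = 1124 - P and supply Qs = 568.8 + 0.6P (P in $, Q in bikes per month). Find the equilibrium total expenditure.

Total expenditure = 269619

At equilibrium Qd = Qs, so 1124 - P = 568.8 + 0.6P; collecting terms, 555.2 = 1.6P and P* = 347.
Plugging P* into demand: Q* = 1124 - 347 = 777.
Total expenditure = P* × Q* = 347 × 777 = 269619.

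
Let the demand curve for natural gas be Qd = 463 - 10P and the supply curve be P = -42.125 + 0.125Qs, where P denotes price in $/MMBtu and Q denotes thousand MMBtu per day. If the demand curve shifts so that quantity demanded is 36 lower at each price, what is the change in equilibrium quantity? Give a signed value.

ΔQ = -16

Inverting to quantity form: Qs = 337 + 8P.
The market clears where 463 - 10P = 337 + 8P. Rearranging, 18P = 126, hence P* = 7.
Plugging P* into demand: Q* = 463 - 10(7) = 393.
After the shift, demand is Qd = 427 - 10P.
Re-solving, 18P = 90 gives P = 5 and Q = 377.
ΔQ = 377 - 393 = -16.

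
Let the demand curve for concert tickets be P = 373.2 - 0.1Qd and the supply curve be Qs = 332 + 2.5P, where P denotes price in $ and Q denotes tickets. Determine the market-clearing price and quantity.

P* = 272, Q* = 1012

Rewriting in direct form: Qd = 3732 - 10P.
Equating demand and supply, 3732 - 10P = 332 + 2.5P gives 12.5P = 3400, so P* = 272.
Then Q* = 3732 - 10(272) = 1012.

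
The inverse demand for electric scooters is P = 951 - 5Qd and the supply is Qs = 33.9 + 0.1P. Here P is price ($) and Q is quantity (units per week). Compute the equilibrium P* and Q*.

P* = 521, Q* = 86

Rewriting in direct form: Qd = 190.2 - 0.2P.
Equating demand and supply, 190.2 - 0.2P = 33.9 + 0.1P gives 0.3P = 156.3, so P* = 521.
From the demand curve, Q* = 190.2 - 0.2(521) = 86.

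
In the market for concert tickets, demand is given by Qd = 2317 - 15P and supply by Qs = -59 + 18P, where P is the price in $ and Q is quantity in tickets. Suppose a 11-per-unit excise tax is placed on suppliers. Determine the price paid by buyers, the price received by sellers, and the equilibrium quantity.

P_b = 78, P_s = 67, Q = 1147

The tax drives a wedge P_b - P_s = 11. Substituting P_s = P_b - 11 into supply: Qs = -257 + 18P_b.
Set Qd = Qs: 2317 - 15P_b = -257 + 18P_b, so 2574 = 33P_b and P_b = 78.
So P_s = 67 and the quantity traded is Q = 2317 - 15(78) = 1147.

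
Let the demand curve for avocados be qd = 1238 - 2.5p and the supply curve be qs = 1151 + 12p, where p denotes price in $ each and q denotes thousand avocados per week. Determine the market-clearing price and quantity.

Set qd = qs: 1238 - 2.5p = 1151 + 12p, so 87 = 14.5p and p* = 6.
Then q* = 1238 - 2.5(6) = 1223.

p* = 6, q* = 1223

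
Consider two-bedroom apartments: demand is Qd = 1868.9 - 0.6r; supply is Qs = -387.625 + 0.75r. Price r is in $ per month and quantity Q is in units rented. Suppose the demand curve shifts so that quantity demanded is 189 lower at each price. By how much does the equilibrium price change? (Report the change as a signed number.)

Δr = -140

Equating demand and supply, 1868.9 - 0.6r = -387.625 + 0.75r gives 1.35r = 2256.525, so r* = 1671.5.
Plugging r* into demand: Q* = 1868.9 - 0.6(1671.5) = 866.
After the shift, demand is Qd = 1679.9 - 0.6r.
New equilibrium: 2067.525 = 1.35r, so r = 1531.5 and Q = 761.
Δr = 1531.5 - 1671.5 = -140.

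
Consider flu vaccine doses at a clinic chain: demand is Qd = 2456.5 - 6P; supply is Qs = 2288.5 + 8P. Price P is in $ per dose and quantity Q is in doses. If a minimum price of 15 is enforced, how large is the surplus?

Surplus = 42

At P = 15: Qd = 2366.5 and Qs = 2408.5.
Surplus = Qs - Qd = 2408.5 - 2366.5 = 42.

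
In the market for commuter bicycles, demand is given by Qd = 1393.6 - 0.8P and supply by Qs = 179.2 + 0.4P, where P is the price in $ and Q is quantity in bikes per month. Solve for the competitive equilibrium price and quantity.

P* = 1012, Q* = 584

At equilibrium Qd = Qs, so 1393.6 - 0.8P = 179.2 + 0.4P; collecting terms, 1214.4 = 1.2P and P* = 1012.
From the demand curve, Q* = 1393.6 - 0.8(1012) = 584.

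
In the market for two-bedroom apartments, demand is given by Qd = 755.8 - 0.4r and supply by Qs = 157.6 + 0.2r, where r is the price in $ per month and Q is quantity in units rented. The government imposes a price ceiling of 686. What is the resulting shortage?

Shortage = 186.6

Evaluating both curves at the ceiling price 686 gives Qd = 481.4, Qs = 294.8.
Shortage = Qd - Qs = 481.4 - 294.8 = 186.6.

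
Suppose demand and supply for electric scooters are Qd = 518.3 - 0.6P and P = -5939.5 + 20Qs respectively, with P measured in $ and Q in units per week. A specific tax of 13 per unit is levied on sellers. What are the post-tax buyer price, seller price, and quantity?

P_b = 341.5, P_s = 328.5, Q = 313.4

Inverting to quantity form: Qs = 296.975 + 0.05P.
With a tax of 13 on sellers, they supply based on the net price P_s = P_b - 13, so Qs = 296.325 + 0.05P_b.
Market clearing requires 518.3 - 0.6P_b = 296.325 + 0.05P_b; hence 221.975 = 0.65P_b and P_b = 341.5.
Then P_s = 341.5 - 13 = 328.5 and Q = 518.3 - 0.6(341.5) = 313.4.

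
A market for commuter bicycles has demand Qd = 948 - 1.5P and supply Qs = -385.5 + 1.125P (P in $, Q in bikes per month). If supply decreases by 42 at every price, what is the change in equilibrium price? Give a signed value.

Set Qd = Qs: 948 - 1.5P = -385.5 + 1.125P, so 1333.5 = 2.625P and P* = 508.
From the demand curve, Q* = 948 - 1.5(508) = 186.
After the shift, supply is Qs = -427.5 + 1.125P.
The new intersection has 1375.5 = 2.625P, i.e. P = 524, Q = 162.
ΔP = 524 - 508 = 16.

ΔP = 16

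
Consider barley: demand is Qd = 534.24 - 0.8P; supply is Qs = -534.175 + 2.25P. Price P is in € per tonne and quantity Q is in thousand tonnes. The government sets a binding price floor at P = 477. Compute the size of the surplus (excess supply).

Surplus = 386.435

At P = 477: Qd = 152.64 and Qs = 539.075.
Surplus = Qs - Qd = 539.075 - 152.64 = 386.435.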